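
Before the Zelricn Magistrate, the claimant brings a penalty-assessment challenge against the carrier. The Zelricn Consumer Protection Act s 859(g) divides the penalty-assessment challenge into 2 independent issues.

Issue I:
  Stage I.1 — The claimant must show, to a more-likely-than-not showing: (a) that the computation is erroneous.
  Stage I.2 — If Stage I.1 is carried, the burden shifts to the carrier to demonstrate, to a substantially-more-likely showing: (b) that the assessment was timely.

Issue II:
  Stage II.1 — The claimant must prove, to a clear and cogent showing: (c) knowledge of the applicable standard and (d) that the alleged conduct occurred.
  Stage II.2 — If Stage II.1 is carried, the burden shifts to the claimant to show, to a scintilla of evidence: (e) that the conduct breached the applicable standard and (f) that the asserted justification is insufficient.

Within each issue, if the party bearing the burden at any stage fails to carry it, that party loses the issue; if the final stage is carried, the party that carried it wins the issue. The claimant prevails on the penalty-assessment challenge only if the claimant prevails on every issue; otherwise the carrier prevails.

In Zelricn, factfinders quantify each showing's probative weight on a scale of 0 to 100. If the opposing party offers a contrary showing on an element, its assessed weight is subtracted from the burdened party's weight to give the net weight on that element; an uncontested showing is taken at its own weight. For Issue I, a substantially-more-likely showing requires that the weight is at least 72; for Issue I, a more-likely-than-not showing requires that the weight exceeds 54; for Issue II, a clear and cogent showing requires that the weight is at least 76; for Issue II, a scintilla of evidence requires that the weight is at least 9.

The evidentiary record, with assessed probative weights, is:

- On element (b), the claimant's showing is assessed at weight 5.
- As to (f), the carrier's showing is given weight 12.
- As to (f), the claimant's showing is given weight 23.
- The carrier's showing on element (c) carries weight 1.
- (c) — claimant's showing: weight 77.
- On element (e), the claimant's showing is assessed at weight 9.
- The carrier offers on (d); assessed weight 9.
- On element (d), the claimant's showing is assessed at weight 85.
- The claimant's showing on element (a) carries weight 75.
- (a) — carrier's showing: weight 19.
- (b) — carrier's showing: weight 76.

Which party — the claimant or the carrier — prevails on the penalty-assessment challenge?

— Issue I —
Stage I.1 (claimant, a more-likely-than-not showing, weight exceeds 54): (a) net 75−19=56 > 54 — meets.
  Stage I.1 carried; the burden shifts to the carrier.
Stage I.2 (carrier, a substantially-more-likely showing, weight is at least 72): (b) net 76−5=71 < 72 — fails.
  Not every element is met, so the carrier fails to carry Stage I.2.
The analysis ends at Stage I.2; the claimant prevails on this issue.
— Issue II —
At Stage II.1 the claimant must meet a clear and cogent showing (weight is at least 76): on (c) the weight is 77 less the opposing 1 gives net 76, ≥ 76, so (c) meets the standard; on (d) the weight is 85 less the opposing 9 gives net 76, which does reach 76, so (d) meets the standard.
  Stage II.1 carried; the burden remains with the claimant.
At Stage II.2 the claimant must meet a scintilla of evidence (weight is at least 9): on (e) the weight is 9, ≥ 9, so (e) meets the standard; on (f) the weight is 23 less the opposing 12 gives net 11, which does reach 9, so (f) meets the standard.
  The claimant carries the last stage.
With every stage satisfied, the claimant prevails on this issue.
Per-issue: Issue I → claimant; Issue II → claimant. The claimant must prevail on every issue; overall, the claimant prevails.

claimant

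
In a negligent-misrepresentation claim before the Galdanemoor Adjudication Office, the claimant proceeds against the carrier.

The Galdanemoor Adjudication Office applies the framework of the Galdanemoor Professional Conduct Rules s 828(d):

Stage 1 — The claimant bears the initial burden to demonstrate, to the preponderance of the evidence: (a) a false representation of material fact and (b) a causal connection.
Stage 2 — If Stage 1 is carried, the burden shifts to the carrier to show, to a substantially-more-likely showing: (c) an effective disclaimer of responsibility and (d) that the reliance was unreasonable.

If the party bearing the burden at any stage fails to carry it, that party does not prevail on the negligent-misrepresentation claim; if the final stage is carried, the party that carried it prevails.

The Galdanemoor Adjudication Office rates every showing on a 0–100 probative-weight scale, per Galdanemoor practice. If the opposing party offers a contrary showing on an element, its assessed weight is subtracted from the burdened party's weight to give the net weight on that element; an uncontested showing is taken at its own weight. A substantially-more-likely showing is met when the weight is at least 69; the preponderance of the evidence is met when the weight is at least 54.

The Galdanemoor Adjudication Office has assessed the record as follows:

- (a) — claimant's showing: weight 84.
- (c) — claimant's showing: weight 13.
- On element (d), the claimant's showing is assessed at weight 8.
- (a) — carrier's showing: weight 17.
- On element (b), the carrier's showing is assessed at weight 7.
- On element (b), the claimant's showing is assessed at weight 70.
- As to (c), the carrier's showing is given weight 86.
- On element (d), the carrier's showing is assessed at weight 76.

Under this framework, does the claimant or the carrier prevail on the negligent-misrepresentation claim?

claimant

Stage 1 — burden on claimant; standard: the preponderance of the evidence (weight is at least 54).
    (a): 84 − 17 = 67 ≥ 54 [met]
    (b): 70 − 7 = 63 ≥ 54 [met]
  The claimant carries Stage 1; the carrier now bears the burden.
Stage 2 — burden on carrier; standard: a substantially-more-likely showing (weight is at least 69).
    (c): 86 − 13 = 73 ≥ 69 [met]
    (d): 76 − 8 = 68 < 69 [not met]
  The carrier does not carry Stage 2.
The claimant prevails.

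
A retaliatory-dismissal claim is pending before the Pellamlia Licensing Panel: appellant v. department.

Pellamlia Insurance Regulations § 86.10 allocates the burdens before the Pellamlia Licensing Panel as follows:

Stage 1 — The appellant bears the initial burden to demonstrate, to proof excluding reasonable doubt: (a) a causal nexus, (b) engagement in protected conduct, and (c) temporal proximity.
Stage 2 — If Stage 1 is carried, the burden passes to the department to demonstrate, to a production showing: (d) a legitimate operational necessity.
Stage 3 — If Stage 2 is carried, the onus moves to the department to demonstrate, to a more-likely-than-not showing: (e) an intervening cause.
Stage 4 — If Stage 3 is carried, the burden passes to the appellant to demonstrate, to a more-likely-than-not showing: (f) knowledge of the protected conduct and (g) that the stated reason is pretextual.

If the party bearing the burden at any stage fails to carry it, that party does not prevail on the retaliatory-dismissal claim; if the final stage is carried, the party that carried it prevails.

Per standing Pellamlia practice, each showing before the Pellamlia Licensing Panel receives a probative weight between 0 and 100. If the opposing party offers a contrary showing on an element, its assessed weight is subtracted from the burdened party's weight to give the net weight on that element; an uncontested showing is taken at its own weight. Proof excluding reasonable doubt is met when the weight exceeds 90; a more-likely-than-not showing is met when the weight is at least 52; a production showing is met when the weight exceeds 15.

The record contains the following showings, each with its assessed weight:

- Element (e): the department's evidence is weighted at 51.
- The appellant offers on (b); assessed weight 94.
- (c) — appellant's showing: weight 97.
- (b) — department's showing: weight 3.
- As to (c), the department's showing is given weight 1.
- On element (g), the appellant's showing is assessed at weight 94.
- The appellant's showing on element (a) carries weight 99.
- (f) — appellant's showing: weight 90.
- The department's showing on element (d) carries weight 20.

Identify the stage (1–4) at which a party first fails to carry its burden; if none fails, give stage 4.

Stage 1 — burden on appellant; standard: proof excluding reasonable doubt (weight exceeds 90).
    (a): 99 > 90 [met]
    (b): 94 − 3 = 91 > 90 [met]
    (c): 97 − 1 = 96 > 90 [met]
  The appellant carries Stage 1; the department now bears the burden.
Stage 2 — burden on department; standard: a production showing (weight exceeds 15).
    (d): 20 > 15 [met]
  Stage 2 carried; the burden remains with the department.
Stage 3 — burden on department; standard: a more-likely-than-not showing (weight is at least 52).
    (e): 51 < 52 [not met]
  The department does not carry Stage 3.
The appellant prevails.

stage 3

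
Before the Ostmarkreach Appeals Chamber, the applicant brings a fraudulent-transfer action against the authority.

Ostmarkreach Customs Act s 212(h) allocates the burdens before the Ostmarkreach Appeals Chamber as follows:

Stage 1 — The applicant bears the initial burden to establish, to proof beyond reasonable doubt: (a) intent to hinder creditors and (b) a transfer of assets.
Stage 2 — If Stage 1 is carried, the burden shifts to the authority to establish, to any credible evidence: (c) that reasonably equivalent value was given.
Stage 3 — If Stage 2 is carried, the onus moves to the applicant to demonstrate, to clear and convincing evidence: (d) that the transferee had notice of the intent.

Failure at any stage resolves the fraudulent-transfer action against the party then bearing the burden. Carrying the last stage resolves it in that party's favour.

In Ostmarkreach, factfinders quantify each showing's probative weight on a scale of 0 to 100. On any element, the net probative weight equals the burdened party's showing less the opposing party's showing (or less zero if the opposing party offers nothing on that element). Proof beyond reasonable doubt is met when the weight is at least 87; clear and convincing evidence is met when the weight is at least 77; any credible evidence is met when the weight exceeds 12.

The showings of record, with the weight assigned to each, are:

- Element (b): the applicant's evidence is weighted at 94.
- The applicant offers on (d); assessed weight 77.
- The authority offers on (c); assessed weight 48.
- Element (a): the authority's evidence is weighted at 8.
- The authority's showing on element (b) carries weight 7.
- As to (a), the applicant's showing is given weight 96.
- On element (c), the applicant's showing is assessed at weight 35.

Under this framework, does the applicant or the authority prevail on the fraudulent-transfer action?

applicant

Stage 1 (applicant, proof beyond reasonable doubt, weight is at least 87): (a) net 96−8=88 ≥ 87 — meets; (b) net 94−7=87 ≥ 87 — meets.
  Stage 1 carried; the burden shifts to the authority.
Stage 2 (authority, any credible evidence, weight exceeds 12): (c) net 48−35=13 > 12 — meets.
  The authority carries Stage 2; the applicant now bears the burden.
Stage 3 (applicant, clear and convincing evidence, weight is at least 77): (d) 77 ≥ 77 — meets.
  The applicant carries the last stage.
Every stage carried; the applicant prevails.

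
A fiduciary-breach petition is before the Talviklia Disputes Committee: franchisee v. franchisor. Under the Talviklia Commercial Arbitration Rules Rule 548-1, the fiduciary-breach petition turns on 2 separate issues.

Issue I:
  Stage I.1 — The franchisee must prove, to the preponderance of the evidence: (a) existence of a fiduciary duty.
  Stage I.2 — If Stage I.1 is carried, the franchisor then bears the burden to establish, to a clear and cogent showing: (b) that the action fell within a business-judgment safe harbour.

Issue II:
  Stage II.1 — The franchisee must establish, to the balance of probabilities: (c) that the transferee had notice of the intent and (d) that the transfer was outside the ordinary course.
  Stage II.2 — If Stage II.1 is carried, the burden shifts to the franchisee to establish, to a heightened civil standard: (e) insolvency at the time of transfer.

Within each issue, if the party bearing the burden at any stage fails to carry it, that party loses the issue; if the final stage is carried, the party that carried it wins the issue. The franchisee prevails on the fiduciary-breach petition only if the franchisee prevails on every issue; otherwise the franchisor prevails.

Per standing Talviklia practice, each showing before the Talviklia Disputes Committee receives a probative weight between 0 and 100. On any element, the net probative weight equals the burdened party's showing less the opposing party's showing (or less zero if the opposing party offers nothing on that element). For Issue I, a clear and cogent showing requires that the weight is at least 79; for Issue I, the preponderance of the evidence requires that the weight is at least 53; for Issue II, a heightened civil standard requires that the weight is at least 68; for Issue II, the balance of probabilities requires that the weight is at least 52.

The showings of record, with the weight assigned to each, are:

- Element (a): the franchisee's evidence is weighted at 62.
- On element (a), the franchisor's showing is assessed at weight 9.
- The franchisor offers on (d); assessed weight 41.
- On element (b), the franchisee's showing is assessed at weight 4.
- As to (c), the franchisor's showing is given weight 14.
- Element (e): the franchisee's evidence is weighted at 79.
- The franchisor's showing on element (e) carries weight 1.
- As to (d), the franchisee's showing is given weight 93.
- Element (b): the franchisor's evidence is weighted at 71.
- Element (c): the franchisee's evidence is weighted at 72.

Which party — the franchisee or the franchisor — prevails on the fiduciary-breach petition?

franchisee

— Issue I —
Stage I.1 (franchisee, the preponderance of the evidence, weight is at least 53): (a) net 62−9=53 ≥ 53 — meets.
  The franchisee carries Stage I.1; the franchisor now bears the burden.
Stage I.2 (franchisor, a clear and cogent showing, weight is at least 79): (b) net 71−4=67 < 79 — fails.
  Stage I.2 not carried; the franchisor fails its burden.
The analysis ends at Stage I.2; the franchisee prevails on this issue.
— Issue II —
Stage II.1 (franchisee, the balance of probabilities, weight is at least 52): (c) net 72−14=58 ≥ 52 — meets; (d) net 93−41=52 ≥ 52 — meets.
  Stage II.1 carried; the burden remains with the franchisee.
Stage II.2 (franchisee, a heightened civil standard, weight is at least 68): (e) net 79−1=78 ≥ 68 — meets.
  All elements met at the final stage.
All stages carried — the franchisee prevails on this issue.
Per-issue: Issue I → franchisee; Issue II → franchisee. The franchisee must prevail on every issue; overall, the franchisee prevails.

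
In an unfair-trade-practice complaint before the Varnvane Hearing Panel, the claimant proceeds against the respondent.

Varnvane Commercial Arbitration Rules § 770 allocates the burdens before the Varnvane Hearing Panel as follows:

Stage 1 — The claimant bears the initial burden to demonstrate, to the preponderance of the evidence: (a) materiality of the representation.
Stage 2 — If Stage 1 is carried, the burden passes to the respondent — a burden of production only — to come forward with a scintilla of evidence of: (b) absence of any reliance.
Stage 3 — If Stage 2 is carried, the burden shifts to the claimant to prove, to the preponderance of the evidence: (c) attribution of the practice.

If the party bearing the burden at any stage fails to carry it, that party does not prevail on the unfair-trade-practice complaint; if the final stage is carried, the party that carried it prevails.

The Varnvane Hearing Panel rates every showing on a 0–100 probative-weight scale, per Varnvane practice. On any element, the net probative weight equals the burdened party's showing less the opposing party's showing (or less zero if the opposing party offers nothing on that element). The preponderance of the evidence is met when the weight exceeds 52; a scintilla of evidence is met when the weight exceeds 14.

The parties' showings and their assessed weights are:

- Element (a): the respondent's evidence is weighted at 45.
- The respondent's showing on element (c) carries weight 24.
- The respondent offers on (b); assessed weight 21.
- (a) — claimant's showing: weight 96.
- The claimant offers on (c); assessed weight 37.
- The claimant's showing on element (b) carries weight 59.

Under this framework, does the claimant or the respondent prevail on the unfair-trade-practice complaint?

At Stage 1 the claimant must meet the preponderance of the evidence (weight exceeds 52): on (a) the weight is 96 less the opposing 45 gives net 51, which does not exceed 52, so (a) does not meet the standard.
  The claimant does not carry Stage 1.
So the respondent prevails.

respondent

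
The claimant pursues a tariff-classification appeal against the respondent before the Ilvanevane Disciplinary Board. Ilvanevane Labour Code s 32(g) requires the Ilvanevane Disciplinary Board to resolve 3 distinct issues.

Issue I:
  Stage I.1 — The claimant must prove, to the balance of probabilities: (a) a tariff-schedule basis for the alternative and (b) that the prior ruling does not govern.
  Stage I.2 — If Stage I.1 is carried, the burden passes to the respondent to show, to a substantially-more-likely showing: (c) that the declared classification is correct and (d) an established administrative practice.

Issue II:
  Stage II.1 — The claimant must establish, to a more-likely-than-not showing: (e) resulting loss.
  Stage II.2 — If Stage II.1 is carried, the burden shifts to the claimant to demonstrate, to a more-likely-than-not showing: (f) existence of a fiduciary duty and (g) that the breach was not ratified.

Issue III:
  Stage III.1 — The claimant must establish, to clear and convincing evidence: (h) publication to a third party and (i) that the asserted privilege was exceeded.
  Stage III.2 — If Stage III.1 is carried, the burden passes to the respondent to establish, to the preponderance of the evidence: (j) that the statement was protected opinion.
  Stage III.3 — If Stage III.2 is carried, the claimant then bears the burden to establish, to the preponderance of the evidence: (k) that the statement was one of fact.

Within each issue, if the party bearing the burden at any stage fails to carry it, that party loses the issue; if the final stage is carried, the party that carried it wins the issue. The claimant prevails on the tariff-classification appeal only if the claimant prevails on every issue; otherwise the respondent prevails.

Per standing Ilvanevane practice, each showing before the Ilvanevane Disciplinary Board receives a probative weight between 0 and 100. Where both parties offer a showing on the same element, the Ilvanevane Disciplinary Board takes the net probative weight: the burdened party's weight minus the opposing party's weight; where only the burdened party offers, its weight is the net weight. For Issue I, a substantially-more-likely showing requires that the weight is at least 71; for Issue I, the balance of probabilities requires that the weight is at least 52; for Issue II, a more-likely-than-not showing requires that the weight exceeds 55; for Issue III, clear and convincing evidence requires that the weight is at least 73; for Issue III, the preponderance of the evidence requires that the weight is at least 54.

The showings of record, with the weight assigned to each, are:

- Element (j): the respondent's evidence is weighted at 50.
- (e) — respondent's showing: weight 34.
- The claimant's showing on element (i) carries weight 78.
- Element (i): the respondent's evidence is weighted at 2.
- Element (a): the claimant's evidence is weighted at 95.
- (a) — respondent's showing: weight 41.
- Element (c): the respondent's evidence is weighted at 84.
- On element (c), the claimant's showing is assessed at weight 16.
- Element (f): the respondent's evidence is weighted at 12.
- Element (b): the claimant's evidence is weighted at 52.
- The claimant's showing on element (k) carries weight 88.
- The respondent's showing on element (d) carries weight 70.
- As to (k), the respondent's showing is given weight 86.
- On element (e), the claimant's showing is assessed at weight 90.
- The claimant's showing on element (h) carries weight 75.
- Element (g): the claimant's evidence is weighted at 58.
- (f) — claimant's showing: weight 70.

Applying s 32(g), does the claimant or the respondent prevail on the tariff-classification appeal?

— Issue I —
Stage I.1 (claimant, the balance of probabilities, weight is at least 52): (a) net 95−41=54 ≥ 52 — meets; (b) 52 ≥ 52 — meets.
  The claimant carries Stage I.1; the respondent now bears the burden.
Stage I.2 (respondent, a substantially-more-likely showing, weight is at least 71): (c) net 84−16=68 < 71 — fails; (d) 70 < 71 — fails.
  Stage I.2 not carried; the respondent fails its burden.
So the claimant prevails on this issue.
— Issue II —
At Stage II.1 the claimant must meet a more-likely-than-not showing (weight exceeds 55): on (e) the weight is 90 less the opposing 34 gives net 56, which does exceed 55, so (e) meets the standard.
  Stage II.1 is satisfied; the claimant continues to bear the burden.
At Stage II.2 the claimant must meet a more-likely-than-not showing (weight exceeds 55): on (f) the weight is 70 less the opposing 12 gives net 58, which does exceed 55, so (f) meets the standard; on (g) the weight is 58, > 55, so (g) meets the standard.
  All elements met at the final stage.
With every stage satisfied, the claimant prevails on this issue.
— Issue III —
Stage III.1 (claimant, clear and convincing evidence, weight is at least 73): (h) 75 ≥ 73 — meets; (i) net 78−2=76 ≥ 73 — meets.
  The claimant carries Stage III.1; the respondent now bears the burden.
Stage III.2 (respondent, the preponderance of the evidence, weight is at least 54): (j) 50 < 54 — fails.
  Not every element is met, so the respondent fails to carry Stage III.2.
The analysis ends at Stage III.2; the claimant prevails on this issue.
Per-issue: Issue I → claimant; Issue II → claimant; Issue III → claimant. The claimant must prevail on every issue; overall, the claimant prevails.

claimant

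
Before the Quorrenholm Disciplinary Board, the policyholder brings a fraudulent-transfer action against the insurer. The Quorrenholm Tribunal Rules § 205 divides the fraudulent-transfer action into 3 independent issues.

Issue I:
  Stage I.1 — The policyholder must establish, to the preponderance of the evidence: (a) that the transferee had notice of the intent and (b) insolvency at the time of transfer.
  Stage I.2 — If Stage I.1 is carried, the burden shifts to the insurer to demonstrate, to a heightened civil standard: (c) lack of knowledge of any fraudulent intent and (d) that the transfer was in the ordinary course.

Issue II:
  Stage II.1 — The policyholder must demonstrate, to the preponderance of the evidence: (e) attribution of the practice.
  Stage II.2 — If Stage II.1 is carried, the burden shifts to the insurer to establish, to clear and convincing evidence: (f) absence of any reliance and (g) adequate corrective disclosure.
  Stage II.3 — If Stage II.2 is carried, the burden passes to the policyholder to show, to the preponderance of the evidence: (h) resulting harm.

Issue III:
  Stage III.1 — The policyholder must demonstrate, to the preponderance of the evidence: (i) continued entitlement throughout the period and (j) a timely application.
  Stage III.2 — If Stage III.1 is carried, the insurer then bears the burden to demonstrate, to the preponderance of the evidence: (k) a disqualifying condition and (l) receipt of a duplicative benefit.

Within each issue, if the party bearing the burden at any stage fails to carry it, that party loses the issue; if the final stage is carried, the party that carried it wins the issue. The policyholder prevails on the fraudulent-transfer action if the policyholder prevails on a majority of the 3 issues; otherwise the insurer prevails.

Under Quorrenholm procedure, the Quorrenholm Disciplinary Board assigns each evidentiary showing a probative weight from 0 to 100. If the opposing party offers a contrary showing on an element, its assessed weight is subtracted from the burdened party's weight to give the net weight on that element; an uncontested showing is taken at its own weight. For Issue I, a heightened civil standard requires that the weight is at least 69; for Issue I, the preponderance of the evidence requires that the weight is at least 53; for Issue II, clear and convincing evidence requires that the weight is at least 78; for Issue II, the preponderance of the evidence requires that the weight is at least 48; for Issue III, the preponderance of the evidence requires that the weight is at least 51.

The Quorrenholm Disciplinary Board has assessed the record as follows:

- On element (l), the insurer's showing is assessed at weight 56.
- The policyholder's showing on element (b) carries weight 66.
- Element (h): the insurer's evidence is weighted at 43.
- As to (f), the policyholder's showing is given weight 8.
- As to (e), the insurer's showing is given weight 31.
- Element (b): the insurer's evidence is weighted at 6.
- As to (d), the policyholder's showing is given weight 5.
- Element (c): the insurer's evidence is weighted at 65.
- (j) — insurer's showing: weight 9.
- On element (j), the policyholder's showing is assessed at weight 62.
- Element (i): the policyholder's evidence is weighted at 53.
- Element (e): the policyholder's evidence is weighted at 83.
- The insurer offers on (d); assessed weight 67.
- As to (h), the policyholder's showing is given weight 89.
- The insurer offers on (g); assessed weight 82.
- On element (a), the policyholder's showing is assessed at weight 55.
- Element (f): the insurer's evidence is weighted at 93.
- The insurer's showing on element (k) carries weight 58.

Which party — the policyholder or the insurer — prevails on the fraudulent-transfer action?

— Issue I —
Stage I.1 — burden on policyholder; standard: the preponderance of the evidence (weight is at least 53).
    (a): 55 ≥ 53 [met]
    (b): 66 − 6 = 60 ≥ 53 [met]
  All elements met. The burden passes to the insurer.
Stage I.2 — burden on insurer; standard: a heightened civil standard (weight is at least 69).
    (c): 65 < 69 [not met]
    (d): 67 − 5 = 62 < 69 [not met]
  Not every element is met, so the insurer fails to carry Stage I.2.
So the policyholder prevails on this issue.
— Issue II —
Stage II.1 (policyholder, the preponderance of the evidence, weight is at least 48): (e) net 83−31=52 ≥ 48 — meets.
  Stage II.1 is satisfied; the onus moves to the insurer.
Stage II.2 (insurer, clear and convincing evidence, weight is at least 78): (f) net 93−8=85 ≥ 78 — meets; (g) 82 ≥ 78 — meets.
  All elements met. The burden passes to the policyholder.
Stage II.3 (policyholder, the preponderance of the evidence, weight is at least 48): (h) net 89−43=46 < 48 — fails.
  The policyholder does not carry Stage II.3.
The analysis ends at Stage II.3; the insurer prevails on this issue.
— Issue III —
Stage III.1 — burden on policyholder; standard: the preponderance of the evidence (weight is at least 51).
    (i): 53 ≥ 51 [met]
    (j): 62 − 9 = 53 ≥ 51 [met]
  All elements met. The burden passes to the insurer.
Stage III.2 — burden on insurer; standard: the preponderance of the evidence (weight is at least 51).
    (k): 58 ≥ 51 [met]
    (l): 56 ≥ 51 [met]
  The insurer carries the last stage.
All stages carried — the insurer prevails on this issue.
Per-issue: Issue I → policyholder; Issue II → insurer; Issue III → insurer. The policyholder must prevail on a majority of issues; overall, the insurer prevails.

insurer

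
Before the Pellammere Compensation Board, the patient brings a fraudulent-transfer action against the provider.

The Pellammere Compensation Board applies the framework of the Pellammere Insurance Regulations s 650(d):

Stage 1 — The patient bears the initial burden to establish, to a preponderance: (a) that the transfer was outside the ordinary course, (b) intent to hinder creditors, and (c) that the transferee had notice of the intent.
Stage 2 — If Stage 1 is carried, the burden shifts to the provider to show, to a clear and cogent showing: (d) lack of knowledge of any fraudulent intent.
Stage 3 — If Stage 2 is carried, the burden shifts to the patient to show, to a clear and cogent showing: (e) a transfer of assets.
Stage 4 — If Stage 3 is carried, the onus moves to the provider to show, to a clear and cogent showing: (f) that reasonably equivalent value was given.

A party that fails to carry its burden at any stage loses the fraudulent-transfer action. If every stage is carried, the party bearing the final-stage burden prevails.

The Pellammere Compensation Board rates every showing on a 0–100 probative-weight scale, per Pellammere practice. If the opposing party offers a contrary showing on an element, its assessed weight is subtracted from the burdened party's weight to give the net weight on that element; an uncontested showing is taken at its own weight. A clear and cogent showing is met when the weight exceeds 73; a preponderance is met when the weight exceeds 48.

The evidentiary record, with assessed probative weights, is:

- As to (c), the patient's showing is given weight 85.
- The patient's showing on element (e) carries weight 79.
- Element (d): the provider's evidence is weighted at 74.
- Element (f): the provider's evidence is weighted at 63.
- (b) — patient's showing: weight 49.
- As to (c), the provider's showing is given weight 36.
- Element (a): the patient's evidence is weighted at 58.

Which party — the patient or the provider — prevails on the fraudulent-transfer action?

patient

At Stage 1 the patient must meet a preponderance (weight exceeds 48): on (a) the weight is 58, > 48, so (a) meets the standard; on (b) the weight is 49, which does exceed 48, so (b) meets the standard; on (c) the weight is 85 less the opposing 36 gives net 49, > 48, so (c) meets the standard.
  All elements met. The burden passes to the provider.
At Stage 2 the provider must meet a clear and cogent showing (weight exceeds 73): on (d) the weight is 74, > 73, so (d) meets the standard.
  All elements met. The burden passes to the patient.
At Stage 3 the patient must meet a clear and cogent showing (weight exceeds 73): on (e) the weight is 79, which does exceed 73, so (e) meets the standard.
  Stage 3 carried; the burden shifts to the provider.
At Stage 4 the provider must meet a clear and cogent showing (weight exceeds 73): on (f) the weight is 63, which does not exceed 73, so (f) does not meet the standard.
  Not every element is met, so the provider fails to carry Stage 4.
So the patient prevails.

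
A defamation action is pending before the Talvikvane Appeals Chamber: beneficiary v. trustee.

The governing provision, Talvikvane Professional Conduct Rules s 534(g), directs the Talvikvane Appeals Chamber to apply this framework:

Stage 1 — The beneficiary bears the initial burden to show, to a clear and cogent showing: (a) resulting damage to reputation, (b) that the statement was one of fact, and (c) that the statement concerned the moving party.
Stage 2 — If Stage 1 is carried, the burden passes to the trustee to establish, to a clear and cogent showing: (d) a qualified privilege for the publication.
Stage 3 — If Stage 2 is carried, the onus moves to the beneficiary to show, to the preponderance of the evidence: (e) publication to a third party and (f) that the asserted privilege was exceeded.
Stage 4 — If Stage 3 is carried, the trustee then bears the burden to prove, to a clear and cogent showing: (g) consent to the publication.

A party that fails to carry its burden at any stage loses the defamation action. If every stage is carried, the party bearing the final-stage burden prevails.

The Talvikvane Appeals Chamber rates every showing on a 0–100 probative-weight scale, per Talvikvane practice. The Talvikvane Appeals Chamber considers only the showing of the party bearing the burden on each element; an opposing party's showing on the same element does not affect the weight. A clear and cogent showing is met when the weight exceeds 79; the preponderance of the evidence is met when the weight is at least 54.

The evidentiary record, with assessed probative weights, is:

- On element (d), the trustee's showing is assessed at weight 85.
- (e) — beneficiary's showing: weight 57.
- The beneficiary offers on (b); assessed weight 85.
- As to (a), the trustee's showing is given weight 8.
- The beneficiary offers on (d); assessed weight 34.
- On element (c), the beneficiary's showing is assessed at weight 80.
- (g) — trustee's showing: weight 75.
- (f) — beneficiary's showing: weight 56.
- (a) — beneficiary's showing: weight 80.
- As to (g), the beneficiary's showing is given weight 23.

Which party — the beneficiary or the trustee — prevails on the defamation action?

Stage 1 (beneficiary, a clear and cogent showing, weight exceeds 79): (a) 80 (trustee's 8 disregarded) > 79 — meets; (b) 85 > 79 — meets; (c) 80 > 79 — meets.
  Stage 1 carried; the burden shifts to the trustee.
Stage 2 (trustee, a clear and cogent showing, weight exceeds 79): (d) 85 (beneficiary's 34 disregarded) > 79 — meets.
  Stage 2 is satisfied; the onus moves to the beneficiary.
Stage 3 (beneficiary, the preponderance of the evidence, weight is at least 54): (e) 57 ≥ 54 — meets; (f) 56 ≥ 54 — meets.
  Stage 3 is satisfied; the onus moves to the trustee.
Stage 4 (trustee, a clear and cogent showing, weight exceeds 79): (g) 75 (beneficiary's 23 disregarded) ≤ 79 — fails.
  Not every element is met, so the trustee fails to carry Stage 4.
The beneficiary prevails.

beneficiary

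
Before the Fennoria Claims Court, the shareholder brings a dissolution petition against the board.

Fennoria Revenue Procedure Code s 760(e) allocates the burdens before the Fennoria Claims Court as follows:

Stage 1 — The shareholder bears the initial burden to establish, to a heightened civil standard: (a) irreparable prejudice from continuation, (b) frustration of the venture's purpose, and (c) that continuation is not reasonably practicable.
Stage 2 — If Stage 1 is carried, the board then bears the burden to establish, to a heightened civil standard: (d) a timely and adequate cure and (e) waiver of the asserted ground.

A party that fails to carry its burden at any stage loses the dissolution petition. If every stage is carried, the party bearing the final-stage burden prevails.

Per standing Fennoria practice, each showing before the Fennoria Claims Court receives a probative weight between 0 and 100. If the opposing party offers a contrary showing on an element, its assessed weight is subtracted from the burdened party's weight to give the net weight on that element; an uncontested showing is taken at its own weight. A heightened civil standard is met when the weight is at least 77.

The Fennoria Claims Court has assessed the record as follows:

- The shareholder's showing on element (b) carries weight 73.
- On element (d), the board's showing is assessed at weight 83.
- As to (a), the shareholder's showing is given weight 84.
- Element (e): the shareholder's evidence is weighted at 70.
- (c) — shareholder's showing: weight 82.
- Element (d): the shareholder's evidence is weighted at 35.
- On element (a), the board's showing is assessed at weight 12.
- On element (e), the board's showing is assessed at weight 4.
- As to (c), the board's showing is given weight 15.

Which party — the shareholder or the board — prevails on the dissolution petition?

board

At Stage 1 the shareholder must meet a heightened civil standard (weight is at least 77): on (a) the weight is 84 less the opposing 12 gives net 72, which does not reach 77, so (a) does not meet the standard; on (b) the weight is 73, which does not reach 77, so (b) does not meet the standard; on (c) the weight is 82 less the opposing 15 gives net 67, < 77, so (c) does not meet the standard.
  Stage 1 not carried; the shareholder fails its burden.
So the board prevails.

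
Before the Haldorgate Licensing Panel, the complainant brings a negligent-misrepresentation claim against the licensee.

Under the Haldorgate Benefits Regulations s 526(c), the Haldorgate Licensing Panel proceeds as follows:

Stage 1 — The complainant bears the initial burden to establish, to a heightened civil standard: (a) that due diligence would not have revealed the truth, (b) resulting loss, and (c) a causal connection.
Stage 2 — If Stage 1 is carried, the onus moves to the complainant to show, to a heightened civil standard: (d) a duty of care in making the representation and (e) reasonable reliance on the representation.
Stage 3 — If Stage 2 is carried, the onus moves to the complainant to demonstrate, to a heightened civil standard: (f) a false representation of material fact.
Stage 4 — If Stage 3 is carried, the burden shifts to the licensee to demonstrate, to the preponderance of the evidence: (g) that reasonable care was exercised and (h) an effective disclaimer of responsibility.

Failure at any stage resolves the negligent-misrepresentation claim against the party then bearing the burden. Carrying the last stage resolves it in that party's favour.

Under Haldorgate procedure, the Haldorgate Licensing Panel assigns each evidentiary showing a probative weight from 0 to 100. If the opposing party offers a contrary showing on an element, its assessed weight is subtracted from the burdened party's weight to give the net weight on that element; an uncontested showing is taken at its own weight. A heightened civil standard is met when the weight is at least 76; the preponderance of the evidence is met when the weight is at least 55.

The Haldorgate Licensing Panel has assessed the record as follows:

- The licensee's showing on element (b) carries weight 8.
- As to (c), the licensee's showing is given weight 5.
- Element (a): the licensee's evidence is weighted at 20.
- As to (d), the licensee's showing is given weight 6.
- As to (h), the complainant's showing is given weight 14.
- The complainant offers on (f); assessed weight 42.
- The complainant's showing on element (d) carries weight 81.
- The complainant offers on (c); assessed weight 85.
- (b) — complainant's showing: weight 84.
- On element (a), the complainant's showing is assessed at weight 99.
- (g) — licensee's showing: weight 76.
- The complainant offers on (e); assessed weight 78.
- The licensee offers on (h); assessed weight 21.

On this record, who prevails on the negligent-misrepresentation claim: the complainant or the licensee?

licensee

Stage 1 (complainant, a heightened civil standard, weight is at least 76): (a) net 99−20=79 ≥ 76 — meets; (b) net 84−8=76 ≥ 76 — meets; (c) net 85−5=80 ≥ 76 — meets.
  Stage 1 carried; the burden remains with the complainant.
Stage 2 (complainant, a heightened civil standard, weight is at least 76): (d) net 81−6=75 < 76 — fails; (e) 78 ≥ 76 — meets.
  Stage 2 not carried; the complainant fails its burden.
The analysis ends at Stage 2; the licensee prevails.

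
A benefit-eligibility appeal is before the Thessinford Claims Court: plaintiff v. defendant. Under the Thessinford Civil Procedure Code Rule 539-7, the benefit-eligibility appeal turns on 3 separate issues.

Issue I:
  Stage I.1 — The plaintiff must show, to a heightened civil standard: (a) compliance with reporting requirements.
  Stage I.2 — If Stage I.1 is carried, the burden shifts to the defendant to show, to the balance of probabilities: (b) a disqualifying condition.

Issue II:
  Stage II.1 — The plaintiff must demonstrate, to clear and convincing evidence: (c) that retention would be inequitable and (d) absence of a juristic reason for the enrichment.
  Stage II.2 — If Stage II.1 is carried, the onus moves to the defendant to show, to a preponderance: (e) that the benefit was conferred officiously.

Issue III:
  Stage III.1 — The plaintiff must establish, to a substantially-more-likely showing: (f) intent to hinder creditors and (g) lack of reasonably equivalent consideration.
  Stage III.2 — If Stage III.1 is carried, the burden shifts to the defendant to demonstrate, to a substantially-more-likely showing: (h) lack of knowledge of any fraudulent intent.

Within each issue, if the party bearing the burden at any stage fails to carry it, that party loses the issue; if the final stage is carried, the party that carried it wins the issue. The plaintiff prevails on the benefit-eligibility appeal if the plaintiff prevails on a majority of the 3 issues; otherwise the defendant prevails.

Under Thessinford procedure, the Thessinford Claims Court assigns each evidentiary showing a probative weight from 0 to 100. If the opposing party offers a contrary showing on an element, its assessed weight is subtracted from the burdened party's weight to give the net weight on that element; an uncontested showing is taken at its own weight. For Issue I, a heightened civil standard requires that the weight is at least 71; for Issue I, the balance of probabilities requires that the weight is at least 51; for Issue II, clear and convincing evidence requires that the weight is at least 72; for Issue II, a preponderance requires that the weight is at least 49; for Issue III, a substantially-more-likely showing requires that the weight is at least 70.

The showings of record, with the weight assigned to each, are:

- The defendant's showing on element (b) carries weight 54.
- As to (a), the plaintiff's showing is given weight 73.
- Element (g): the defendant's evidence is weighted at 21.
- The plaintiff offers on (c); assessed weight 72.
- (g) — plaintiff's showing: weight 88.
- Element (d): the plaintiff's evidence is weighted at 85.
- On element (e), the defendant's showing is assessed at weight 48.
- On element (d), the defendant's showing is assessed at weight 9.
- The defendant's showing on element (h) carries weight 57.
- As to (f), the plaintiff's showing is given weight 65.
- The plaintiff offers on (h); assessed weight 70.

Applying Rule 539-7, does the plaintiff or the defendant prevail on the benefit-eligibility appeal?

— Issue I —
Stage I.1 — burden on plaintiff; standard: a heightened civil standard (weight is at least 71).
    (a): 73 ≥ 71 [met]
  All elements met. The burden passes to the defendant.
Stage I.2 — burden on defendant; standard: the balance of probabilities (weight is at least 51).
    (b): 54 ≥ 51 [met]
  The defendant carries the last stage.
All stages carried — the defendant prevails on this issue.
— Issue II —
At Stage II.1 the plaintiff must meet clear and convincing evidence (weight is at least 72): on (c) the weight is 72, which does reach 72, so (c) meets the standard; on (d) the weight is 85 less the opposing 9 gives net 76, which does reach 72, so (d) meets the standard.
  Stage II.1 carried; the burden shifts to the defendant.
At Stage II.2 the defendant must meet a preponderance (weight is at least 49): on (e) the weight is 48, which does not reach 49, so (e) does not meet the standard.
  Stage II.2 not carried; the defendant fails its burden.
So the plaintiff prevails on this issue.
— Issue III —
Stage III.1 (plaintiff, a substantially-more-likely showing, weight is at least 70): (f) 65 < 70 — fails; (g) net 88−21=67 < 70 — fails.
  Not every element is met, so the plaintiff fails to carry Stage III.1.
The analysis ends at Stage III.1; the defendant prevails on this issue.
Per-issue: Issue I → defendant; Issue II → plaintiff; Issue III → defendant. The plaintiff must prevail on a majority of issues; overall, the defendant prevails.

defendant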